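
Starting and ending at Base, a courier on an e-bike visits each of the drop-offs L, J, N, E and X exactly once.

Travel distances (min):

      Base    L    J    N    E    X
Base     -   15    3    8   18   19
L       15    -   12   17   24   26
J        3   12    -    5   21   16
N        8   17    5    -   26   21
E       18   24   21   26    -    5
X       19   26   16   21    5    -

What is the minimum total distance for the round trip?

Minimum total distance: 73 min.

With 5 stops there are 5!/2 = 60 distinct round trips (a route and its reverse cost the same).
Base→L→J→N→E→X→Base: 15+12+5+26+5+19 = 82
Base→L→J→N→X→E→Base: 15+12+5+21+5+18 = 76
Base→L→J→E→N→X→Base: 15+12+21+26+21+19 = 114
Base→L→J→E→X→N→Base: 15+12+21+5+21+8 = 82
Base→L→J→X→N→E→Base: 15+12+16+21+26+18 = 108
Base→L→J→X→E→N→Base: 15+12+16+5+26+8 = 82
Base→L→N→J→E→X→Base: 15+17+5+21+5+19 = 82
Base→L→N→J→X→E→Base: 15+17+5+16+5+18 = 76
Base→L→N→E→J→X→Base: 15+17+26+21+16+19 = 114
Base→L→N→E→X→J→Base: 15+17+26+5+16+3 = 82
Base→L→N→X→J→E→Base: 15+17+21+16+21+18 = 108
Base→L→N→X→E→J→Base: 15+17+21+5+21+3 = 82
Base→L→E→J→N→X→Base: 15+24+21+5+21+19 = 105
Base→L→E→J→X→N→Base: 15+24+21+16+21+8 = 105
… (46 more)
Base→L→E→X→J→N→Base: 15+24+5+16+5+8 = 73  ← best
The minimum is 73.
One optimal route: Base → L → E → X → J → N → Base (or its reverse).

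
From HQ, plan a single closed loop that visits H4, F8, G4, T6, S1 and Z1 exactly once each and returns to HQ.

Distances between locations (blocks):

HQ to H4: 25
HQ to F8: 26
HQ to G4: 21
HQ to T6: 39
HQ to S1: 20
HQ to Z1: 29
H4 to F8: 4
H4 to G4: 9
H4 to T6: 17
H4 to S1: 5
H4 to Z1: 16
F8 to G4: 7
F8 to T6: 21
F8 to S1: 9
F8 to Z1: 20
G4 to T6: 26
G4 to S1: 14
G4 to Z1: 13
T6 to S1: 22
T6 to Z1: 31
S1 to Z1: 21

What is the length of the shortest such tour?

There are 360 distinct closed tours to check (reversals are equivalent).
HQ - H4 - F8 - G4 - T6 - S1 - Z1 - HQ: 25+4+7+26+22+21+29 = 134
HQ - H4 - F8 - G4 - T6 - Z1 - S1 - HQ: 25+4+7+26+31+21+20 = 134
HQ - H4 - F8 - G4 - S1 - T6 - Z1 - HQ: 25+4+7+14+22+31+29 = 132
HQ - H4 - F8 - G4 - S1 - Z1 - T6 - HQ: 25+4+7+14+21+31+39 = 141
HQ - H4 - F8 - G4 - Z1 - T6 - S1 - HQ: 25+4+7+13+31+22+20 = 122
HQ - H4 - F8 - G4 - Z1 - S1 - T6 - HQ: 25+4+7+13+21+22+39 = 131
HQ - H4 - F8 - T6 - G4 - S1 - Z1 - HQ: 25+4+21+26+14+21+29 = 140
HQ - H4 - F8 - T6 - G4 - Z1 - S1 - HQ: 25+4+21+26+13+21+20 = 130
… (352 more)
HQ - S1 - H4 - T6 - F8 - G4 - Z1 - HQ: 20+5+17+21+7+13+29 = 112  ← best
The minimum is 112.
One optimal route: HQ → S1 → H4 → T6 → F8 → G4 → Z1 → HQ (or its reverse).

112 blocks — the shortest possible round trip.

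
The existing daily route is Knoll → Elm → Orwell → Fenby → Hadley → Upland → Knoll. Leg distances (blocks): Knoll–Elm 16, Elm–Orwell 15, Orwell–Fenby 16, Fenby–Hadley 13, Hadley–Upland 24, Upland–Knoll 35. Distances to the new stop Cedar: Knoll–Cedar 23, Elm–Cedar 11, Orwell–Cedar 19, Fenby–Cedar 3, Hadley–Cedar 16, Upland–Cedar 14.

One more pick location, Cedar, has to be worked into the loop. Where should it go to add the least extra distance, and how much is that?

+2 blocks — insert Cedar between Upland and Knoll.

Insertion cost between consecutive stops i–j is d(i,Cedar) + d(Cedar,j) − d(i,j):
  between Knoll and Elm: 23 + 11 − 16 = 18
  between Elm and Orwell: 11 + 19 − 15 = 15
  between Orwell and Fenby: 19 + 3 − 16 = 6
  between Fenby and Hadley: 3 + 16 − 13 = 6
  between Hadley and Upland: 16 + 14 − 24 = 6
  between Upland and Knoll: 14 + 23 − 35 = 2
Cheapest insertion is between Upland and Knoll, adding 2.
New total = 119 + 2 = 121.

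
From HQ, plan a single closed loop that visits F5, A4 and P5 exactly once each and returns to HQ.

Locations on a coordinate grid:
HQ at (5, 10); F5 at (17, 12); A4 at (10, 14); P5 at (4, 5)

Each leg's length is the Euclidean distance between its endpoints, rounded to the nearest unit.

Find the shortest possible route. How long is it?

Shortest round trip = 33.

With 3 stops there are 3!/2 = 3 distinct round trips (a route and its reverse cost the same).
HQ → F5 → A4 → P5 → HQ: 12+7+11+5 = 35
HQ → F5 → P5 → A4 → HQ: 12+15+11+6 = 44
HQ → A4 → F5 → P5 → HQ: 6+7+15+5 = 33
The minimum is 33.
One optimal route: HQ → A4 → F5 → P5 → HQ (or its reverse).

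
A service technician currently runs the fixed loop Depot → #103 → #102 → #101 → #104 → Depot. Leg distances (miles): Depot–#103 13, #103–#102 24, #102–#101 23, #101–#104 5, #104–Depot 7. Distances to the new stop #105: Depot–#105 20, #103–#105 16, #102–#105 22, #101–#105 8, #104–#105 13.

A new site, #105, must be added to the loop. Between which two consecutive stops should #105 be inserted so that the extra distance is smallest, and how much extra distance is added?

Insertion cost between consecutive stops i–j is d(i,#105) + d(#105,j) − d(i,j):
  between Depot and #103: 20 + 16 − 13 = 23
  between #103 and #102: 16 + 22 − 24 = 14
  between #102 and #101: 22 + 8 − 23 = 7
  between #101 and #104: 8 + 13 − 5 = 16
  between #104 and Depot: 13 + 20 − 7 = 26
Cheapest insertion is between #102 and #101, adding 7.
New total = 72 + 7 = 79.

+7 miles — insert #105 between #102 and #101.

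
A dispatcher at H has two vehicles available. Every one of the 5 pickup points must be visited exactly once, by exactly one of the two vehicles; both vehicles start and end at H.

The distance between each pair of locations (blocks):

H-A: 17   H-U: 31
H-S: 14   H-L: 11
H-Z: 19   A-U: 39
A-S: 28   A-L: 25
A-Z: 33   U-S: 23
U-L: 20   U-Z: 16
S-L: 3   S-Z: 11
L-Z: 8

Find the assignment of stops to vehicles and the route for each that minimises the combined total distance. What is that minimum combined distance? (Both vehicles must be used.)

Minimum combined distance: 106 blocks.

There are 2^4 − 1 = 15 ways to divide the 5 stops into two non-empty groups. For each, the best each vehicle can do is its own shortest tour through its group:
  {A} + {U, S, L, Z}: 34 + 72 = 106
  {U} + {A, S, L, Z}: 62 + 75 = 137
  {A, U} + {S, L, Z}: 87 + 44 = 131
  {S} + {A, U, L, Z}: 28 + 91 = 119
  {A, S} + {U, L, Z}: 59 + 66 = 125
  {U, S} + {A, L, Z}: 68 + 69 = 137
  … (15 splits in total)
Best: vehicle 1 H → A → H = 34; vehicle 2 H → U → Z → S → L → H = 72; combined 106.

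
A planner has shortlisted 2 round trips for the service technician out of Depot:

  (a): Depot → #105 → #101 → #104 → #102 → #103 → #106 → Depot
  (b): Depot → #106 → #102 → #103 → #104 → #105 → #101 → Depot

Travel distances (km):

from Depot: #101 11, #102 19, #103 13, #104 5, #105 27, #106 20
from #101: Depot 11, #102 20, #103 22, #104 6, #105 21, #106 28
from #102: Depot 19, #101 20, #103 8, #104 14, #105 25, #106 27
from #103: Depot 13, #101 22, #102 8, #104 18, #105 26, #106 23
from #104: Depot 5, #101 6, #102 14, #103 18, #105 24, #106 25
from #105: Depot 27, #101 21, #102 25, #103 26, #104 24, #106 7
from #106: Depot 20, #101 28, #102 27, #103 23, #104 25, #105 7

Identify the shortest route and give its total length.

(a): 27 + 21 + 6 + 14 + 8 + 23 + 20 = 119
(b): 20 + 27 + 8 + 18 + 24 + 21 + 11 = 129

119 km — (a) is the shortest.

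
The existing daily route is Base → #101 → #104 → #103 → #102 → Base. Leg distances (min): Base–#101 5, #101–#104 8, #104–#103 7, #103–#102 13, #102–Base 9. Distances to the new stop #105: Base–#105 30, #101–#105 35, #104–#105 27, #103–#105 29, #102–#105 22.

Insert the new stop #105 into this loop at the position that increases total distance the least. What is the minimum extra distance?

Insertion cost between consecutive stops i–j is d(i,#105) + d(#105,j) − d(i,j):
  between Base and #101: 30 + 35 − 5 = 60
  between #101 and #104: 35 + 27 − 8 = 54
  between #104 and #103: 27 + 29 − 7 = 49
  between #103 and #102: 29 + 22 − 13 = 38
  between #102 and Base: 22 + 30 − 9 = 43
Cheapest insertion is between #103 and #102, adding 38.
New total = 42 + 38 = 80.

Minimum extra distance: 38 min, inserting #105 between #103 and #102.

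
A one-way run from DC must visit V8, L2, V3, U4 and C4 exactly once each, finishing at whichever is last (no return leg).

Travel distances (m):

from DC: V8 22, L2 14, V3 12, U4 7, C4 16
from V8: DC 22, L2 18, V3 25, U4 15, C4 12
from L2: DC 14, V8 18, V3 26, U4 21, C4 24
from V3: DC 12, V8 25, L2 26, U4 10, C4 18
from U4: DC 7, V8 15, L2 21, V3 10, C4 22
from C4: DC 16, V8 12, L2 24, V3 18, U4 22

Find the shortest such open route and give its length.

65 m — the minimum one-way total.

There are 5! = 120 possible orderings.
DC - V8 - L2 - V3 - U4 - C4: 22+18+26+10+22 = 98
DC - V8 - L2 - V3 - C4 - U4: 22+18+26+18+22 = 106
DC - V8 - L2 - U4 - V3 - C4: 22+18+21+10+18 = 89
DC - V8 - L2 - U4 - C4 - V3: 22+18+21+22+18 = 101
DC - V8 - L2 - C4 - V3 - U4: 22+18+24+18+10 = 92
DC - V8 - L2 - C4 - U4 - V3: 22+18+24+22+10 = 96
DC - V8 - V3 - L2 - U4 - C4: 22+25+26+21+22 = 116
DC - V8 - V3 - L2 - C4 - U4: 22+25+26+24+22 = 119
DC - V8 - V3 - U4 - L2 - C4: 22+25+10+21+24 = 102
DC - V8 - V3 - U4 - C4 - L2: 22+25+10+22+24 = 103
DC - V8 - V3 - C4 - L2 - U4: 22+25+18+24+21 = 110
DC - V8 - V3 - C4 - U4 - L2: 22+25+18+22+21 = 108
DC - V8 - U4 - L2 - V3 - C4: 22+15+21+26+18 = 102
DC - V8 - U4 - L2 - C4 - V3: 22+15+21+24+18 = 100
… (106 more)
DC - U4 - V3 - C4 - V8 - L2: 7+10+18+12+18 = 65  ← best
The minimum is 65.
One shortest path: DC → U4 → V3 → C4 → V8 → L2.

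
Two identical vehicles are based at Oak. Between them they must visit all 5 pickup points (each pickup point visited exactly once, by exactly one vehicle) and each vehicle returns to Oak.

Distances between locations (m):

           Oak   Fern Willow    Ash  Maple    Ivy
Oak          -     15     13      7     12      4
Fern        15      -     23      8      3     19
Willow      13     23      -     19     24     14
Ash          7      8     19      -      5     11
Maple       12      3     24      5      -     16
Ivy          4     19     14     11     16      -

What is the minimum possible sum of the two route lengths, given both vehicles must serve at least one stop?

Minimum combined distance: 59 m.

Check every non-empty split of the stops between the two vehicles; for each half take its own optimal tour:
  {Fern} + {Willow, Ash, Maple, Ivy}: 30 + 54 = 84
  {Willow} + {Fern, Ash, Maple, Ivy}: 26 + 38 = 64
  {Fern, Willow} + {Ash, Maple, Ivy}: 51 + 32 = 83
  {Ash} + {Fern, Willow, Maple, Ivy}: 14 + 56 = 70
  {Fern, Ash} + {Willow, Maple, Ivy}: 30 + 54 = 84
  {Willow, Ash} + {Fern, Maple, Ivy}: 39 + 38 = 77
  … (15 splits in total)
  {Fern, Willow, Ash, Maple} + {Ivy}: 51 + 8 = 59  ← best
Best: vehicle 1 Oak → Willow → Fern → Maple → Ash → Oak = 51; vehicle 2 Oak → Ivy → Oak = 8; combined 59.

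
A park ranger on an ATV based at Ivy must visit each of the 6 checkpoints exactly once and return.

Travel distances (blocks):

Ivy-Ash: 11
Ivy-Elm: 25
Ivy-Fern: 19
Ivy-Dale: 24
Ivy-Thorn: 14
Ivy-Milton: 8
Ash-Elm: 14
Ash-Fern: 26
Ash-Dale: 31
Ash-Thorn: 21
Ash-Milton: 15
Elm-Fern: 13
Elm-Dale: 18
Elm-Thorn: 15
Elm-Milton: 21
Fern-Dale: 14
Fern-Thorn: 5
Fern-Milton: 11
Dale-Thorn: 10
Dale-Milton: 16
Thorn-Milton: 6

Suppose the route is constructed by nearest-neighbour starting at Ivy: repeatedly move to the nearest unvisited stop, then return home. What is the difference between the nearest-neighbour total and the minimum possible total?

Excess over optimum: 25 blocks.

From Ivy: Milton=8, Ash=11, Thorn=14, Fern=19, Dale=24, Elm=25 → choose Milton (8).
From Milton: Thorn=6, Fern=11, Ash=15, Dale=16, Elm=21 → choose Thorn (6).
From Thorn: Fern=5, Dale=10, Elm=15, Ash=21 → choose Fern (5).
From Fern: Elm=13, Dale=14, Ash=26 → choose Elm (13).
From Elm: Ash=14, Dale=18 → choose Ash (14).
From Ash: Dale=31 → choose Dale (31).
NN route Ivy → Milton → Thorn → Fern → Elm → Ash → Dale → Ivy costs 101.
Optimal: Ivy → Ash → Elm → Fern → Dale → Thorn → Milton → Ivy costs 76 (by enumerating all 360 distinct tours).
Excess = 101 − 76 = 25.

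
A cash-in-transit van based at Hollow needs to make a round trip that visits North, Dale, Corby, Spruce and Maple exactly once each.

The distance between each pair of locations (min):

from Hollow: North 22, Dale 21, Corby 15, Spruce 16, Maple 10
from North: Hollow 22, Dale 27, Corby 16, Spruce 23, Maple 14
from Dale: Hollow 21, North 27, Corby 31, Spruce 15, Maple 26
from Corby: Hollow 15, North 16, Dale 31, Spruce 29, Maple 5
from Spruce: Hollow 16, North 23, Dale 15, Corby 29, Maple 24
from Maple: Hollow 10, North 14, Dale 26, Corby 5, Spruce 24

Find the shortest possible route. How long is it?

89 min — the shortest possible round trip.

Hollow → North → Dale → Corby → Spruce → Maple → Hollow: 22+27+31+29+24+10 = 143
Hollow → North → Dale → Corby → Maple → Spruce → Hollow: 22+27+31+5+24+16 = 125
Hollow → North → Dale → Spruce → Corby → Maple → Hollow: 22+27+15+29+5+10 = 108
Hollow → North → Dale → Spruce → Maple → Corby → Hollow: 22+27+15+24+5+15 = 108
Hollow → North → Dale → Maple → Corby → Spruce → Hollow: 22+27+26+5+29+16 = 125
Hollow → North → Dale → Maple → Spruce → Corby → Hollow: 22+27+26+24+29+15 = 143
Hollow → North → Corby → Dale → Spruce → Maple → Hollow: 22+16+31+15+24+10 = 118
Hollow → North → Corby → Dale → Maple → Spruce → Hollow: 22+16+31+26+24+16 = 135
Hollow → North → Corby → Spruce → Dale → Maple → Hollow: 22+16+29+15+26+10 = 118
Hollow → North → Corby → Spruce → Maple → Dale → Hollow: 22+16+29+24+26+21 = 138
Hollow → North → Corby → Maple → Dale → Spruce → Hollow: 22+16+5+26+15+16 = 100
Hollow → North → Corby → Maple → Spruce → Dale → Hollow: 22+16+5+24+15+21 = 103
Hollow → North → Spruce → Dale → Corby → Maple → Hollow: 22+23+15+31+5+10 = 106
Hollow → North → Spruce → Dale → Maple → Corby → Hollow: 22+23+15+26+5+15 = 106
… (46 more)
Hollow → Spruce → Dale → North → Corby → Maple → Hollow: 16+15+27+16+5+10 = 89  ← best
The minimum is 89.
One optimal route: Hollow → Spruce → Dale → North → Corby → Maple → Hollow (or its reverse).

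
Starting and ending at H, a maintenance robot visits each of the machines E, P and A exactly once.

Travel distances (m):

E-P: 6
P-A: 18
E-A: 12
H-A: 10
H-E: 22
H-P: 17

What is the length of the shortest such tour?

There are 3 distinct closed tours to check (reversals are equivalent).
H→E→P→A→H: 22+6+18+10 = 56
H→E→A→P→H: 22+12+18+17 = 69
H→P→E→A→H: 17+6+12+10 = 45
The minimum is 45.
One optimal route: H → P → E → A → H (or its reverse).

Shortest round trip = 45 m.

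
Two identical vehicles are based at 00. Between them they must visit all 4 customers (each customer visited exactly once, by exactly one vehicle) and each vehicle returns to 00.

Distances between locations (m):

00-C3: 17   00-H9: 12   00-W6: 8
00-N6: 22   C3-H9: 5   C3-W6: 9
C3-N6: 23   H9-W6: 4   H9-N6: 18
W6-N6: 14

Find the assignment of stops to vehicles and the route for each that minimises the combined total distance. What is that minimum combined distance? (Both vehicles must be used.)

There are 2^3 − 1 = 7 ways to divide the 4 stops into two non-empty groups. For each, the best each vehicle can do is its own shortest tour through its group:
  {C3} + {H9, W6, N6}: 34 + 52 = 86
  {H9} + {C3, W6, N6}: 24 + 62 = 86
  {C3, H9} + {W6, N6}: 34 + 44 = 78
  {W6} + {C3, H9, N6}: 16 + 62 = 78
  {C3, W6} + {H9, N6}: 34 + 52 = 86
  {H9, W6} + {C3, N6}: 24 + 62 = 86
  … (7 splits in total)
Best: vehicle 1 00 → C3 → H9 → 00 = 34; vehicle 2 00 → W6 → N6 → 00 = 44; combined 78.

78 m — the smallest possible combined total.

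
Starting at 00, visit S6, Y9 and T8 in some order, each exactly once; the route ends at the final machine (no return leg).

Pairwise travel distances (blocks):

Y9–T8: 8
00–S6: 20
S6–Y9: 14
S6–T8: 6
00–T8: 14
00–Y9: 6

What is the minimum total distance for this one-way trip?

Shortest open route: 20 blocks.

There are 3! = 6 possible orderings.
00 - S6 - Y9 - T8: 20+14+8 = 42
00 - S6 - T8 - Y9: 20+6+8 = 34
00 - Y9 - S6 - T8: 6+14+6 = 26
00 - Y9 - T8 - S6: 6+8+6 = 20
00 - T8 - S6 - Y9: 14+6+14 = 34
00 - T8 - Y9 - S6: 14+8+14 = 36
The minimum is 20.
One shortest path: 00 → Y9 → T8 → S6.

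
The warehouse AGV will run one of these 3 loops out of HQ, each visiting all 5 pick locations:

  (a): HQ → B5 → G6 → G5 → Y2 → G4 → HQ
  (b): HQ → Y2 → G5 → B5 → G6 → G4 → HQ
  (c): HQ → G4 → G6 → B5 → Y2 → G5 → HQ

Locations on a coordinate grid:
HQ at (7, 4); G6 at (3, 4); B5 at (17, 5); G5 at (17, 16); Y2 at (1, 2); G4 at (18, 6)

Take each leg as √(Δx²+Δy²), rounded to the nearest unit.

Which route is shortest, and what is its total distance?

Shortest is (b), total 78.

(a): 10 + 14 + 18 + 21 + 17 + 11 = 91
(b): 6 + 21 + 11 + 14 + 15 + 11 = 78
(c): 11 + 15 + 14 + 16 + 21 + 16 = 93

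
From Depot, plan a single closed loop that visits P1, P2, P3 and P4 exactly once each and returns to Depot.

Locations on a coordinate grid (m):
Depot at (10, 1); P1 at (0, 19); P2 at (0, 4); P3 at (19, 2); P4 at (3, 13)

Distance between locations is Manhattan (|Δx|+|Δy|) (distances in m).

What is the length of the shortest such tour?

There are 12 distinct closed tours to check (reversals are equivalent).
Depot - P1 - P2 - P3 - P4 - Depot: 28+15+21+27+19 = 110
Depot - P1 - P2 - P4 - P3 - Depot: 28+15+12+27+10 = 92
Depot - P1 - P3 - P2 - P4 - Depot: 28+36+21+12+19 = 116
Depot - P1 - P3 - P4 - P2 - Depot: 28+36+27+12+13 = 116
Depot - P1 - P4 - P2 - P3 - Depot: 28+9+12+21+10 = 80
Depot - P1 - P4 - P3 - P2 - Depot: 28+9+27+21+13 = 98
Depot - P2 - P1 - P3 - P4 - Depot: 13+15+36+27+19 = 110
Depot - P2 - P1 - P4 - P3 - Depot: 13+15+9+27+10 = 74
Depot - P2 - P3 - P1 - P4 - Depot: 13+21+36+9+19 = 98
Depot - P2 - P4 - P1 - P3 - Depot: 13+12+9+36+10 = 80
Depot - P3 - P1 - P2 - P4 - Depot: 10+36+15+12+19 = 92
Depot - P3 - P2 - P1 - P4 - Depot: 10+21+15+9+19 = 74
The minimum is 74.
One optimal route: Depot → P2 → P1 → P4 → P3 → Depot (or its reverse).

Minimum total distance: 74 m.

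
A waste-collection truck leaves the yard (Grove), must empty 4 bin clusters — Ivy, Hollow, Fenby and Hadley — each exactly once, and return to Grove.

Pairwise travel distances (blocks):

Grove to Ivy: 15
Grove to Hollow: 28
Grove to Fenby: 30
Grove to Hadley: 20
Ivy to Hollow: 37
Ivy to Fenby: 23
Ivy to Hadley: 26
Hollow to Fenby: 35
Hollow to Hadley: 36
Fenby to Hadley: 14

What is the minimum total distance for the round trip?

With 4 stops there are 4!/2 = 12 distinct round trips (a route and its reverse cost the same).
Grove→Ivy→Hollow→Fenby→Hadley→Grove: 15+37+35+14+20 = 121
Grove→Ivy→Hollow→Hadley→Fenby→Grove: 15+37+36+14+30 = 132
Grove→Ivy→Fenby→Hollow→Hadley→Grove: 15+23+35+36+20 = 129
Grove→Ivy→Fenby→Hadley→Hollow→Grove: 15+23+14+36+28 = 116
Grove→Ivy→Hadley→Hollow→Fenby→Grove: 15+26+36+35+30 = 142
Grove→Ivy→Hadley→Fenby→Hollow→Grove: 15+26+14+35+28 = 118
Grove→Hollow→Ivy→Fenby→Hadley→Grove: 28+37+23+14+20 = 122
Grove→Hollow→Ivy→Hadley→Fenby→Grove: 28+37+26+14+30 = 135
Grove→Hollow→Fenby→Ivy→Hadley→Grove: 28+35+23+26+20 = 132
Grove→Hollow→Hadley→Ivy→Fenby→Grove: 28+36+26+23+30 = 143
Grove→Fenby→Ivy→Hollow→Hadley→Grove: 30+23+37+36+20 = 146
Grove→Fenby→Hollow→Ivy→Hadley→Grove: 30+35+37+26+20 = 148
The minimum is 116.
One optimal route: Grove → Ivy → Fenby → Hadley → Hollow → Grove (or its reverse).

Shortest round trip = 116 blocks.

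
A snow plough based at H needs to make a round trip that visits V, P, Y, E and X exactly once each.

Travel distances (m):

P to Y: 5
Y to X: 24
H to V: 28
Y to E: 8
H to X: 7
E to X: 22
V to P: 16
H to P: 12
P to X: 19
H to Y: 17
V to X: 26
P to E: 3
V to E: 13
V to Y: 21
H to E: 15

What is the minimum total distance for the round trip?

H → V → P → Y → E → X → H: 28+16+5+8+22+7 = 86
H → V → P → Y → X → E → H: 28+16+5+24+22+15 = 110
H → V → P → E → Y → X → H: 28+16+3+8+24+7 = 86
H → V → P → E → X → Y → H: 28+16+3+22+24+17 = 110
H → V → P → X → Y → E → H: 28+16+19+24+8+15 = 110
H → V → P → X → E → Y → H: 28+16+19+22+8+17 = 110
H → V → Y → P → E → X → H: 28+21+5+3+22+7 = 86
H → V → Y → P → X → E → H: 28+21+5+19+22+15 = 110
H → V → Y → E → P → X → H: 28+21+8+3+19+7 = 86
H → V → Y → E → X → P → H: 28+21+8+22+19+12 = 110
H → V → Y → X → P → E → H: 28+21+24+19+3+15 = 110
H → V → Y → X → E → P → H: 28+21+24+22+3+12 = 110
H → V → E → P → Y → X → H: 28+13+3+5+24+7 = 80
H → V → E → P → X → Y → H: 28+13+3+19+24+17 = 104
… (46 more)
H → P → Y → E → V → X → H: 12+5+8+13+26+7 = 71  ← best
The minimum is 71.
One optimal route: H → P → Y → E → V → X → H (or its reverse).

Minimum total distance: 71 m.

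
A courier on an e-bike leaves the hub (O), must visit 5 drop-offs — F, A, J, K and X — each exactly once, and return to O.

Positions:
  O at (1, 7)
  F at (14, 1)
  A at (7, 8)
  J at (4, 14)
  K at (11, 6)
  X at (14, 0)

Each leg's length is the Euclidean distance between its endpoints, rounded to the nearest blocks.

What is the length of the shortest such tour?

41 blocks — the shortest possible round trip.

O→F→A→J→K→X→O: 14+10+7+11+7+15 = 64
O→F→A→J→X→K→O: 14+10+7+17+7+10 = 65
O→F→A→K→J→X→O: 14+10+4+11+17+15 = 71
O→F→A→K→X→J→O: 14+10+4+7+17+8 = 60
O→F→A→X→J→K→O: 14+10+11+17+11+10 = 73
O→F→A→X→K→J→O: 14+10+11+7+11+8 = 61
O→F→J→A→K→X→O: 14+16+7+4+7+15 = 63
O→F→J→A→X→K→O: 14+16+7+11+7+10 = 65
O→F→J→K→A→X→O: 14+16+11+4+11+15 = 71
O→F→J→K→X→A→O: 14+16+11+7+11+6 = 65
O→F→J→X→A→K→O: 14+16+17+11+4+10 = 72
O→F→J→X→K→A→O: 14+16+17+7+4+6 = 64
O→F→K→A→J→X→O: 14+6+4+7+17+15 = 63
O→F→K→A→X→J→O: 14+6+4+11+17+8 = 60
… (46 more)
O→F→X→K→A→J→O: 14+1+7+4+7+8 = 41  ← best
The minimum is 41.
One optimal route: O → F → X → K → A → J → O (or its reverse).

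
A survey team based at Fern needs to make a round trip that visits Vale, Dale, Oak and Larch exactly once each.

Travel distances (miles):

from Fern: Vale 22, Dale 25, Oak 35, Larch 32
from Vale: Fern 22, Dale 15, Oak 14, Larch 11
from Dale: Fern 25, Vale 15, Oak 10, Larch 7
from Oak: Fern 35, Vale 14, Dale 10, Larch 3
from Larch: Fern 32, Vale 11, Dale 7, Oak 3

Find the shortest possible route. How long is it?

Fern-Vale-Dale-Oak-Larch-Fern: 22+15+10+3+32 = 82
Fern-Vale-Dale-Larch-Oak-Fern: 22+15+7+3+35 = 82
Fern-Vale-Oak-Dale-Larch-Fern: 22+14+10+7+32 = 85
Fern-Vale-Oak-Larch-Dale-Fern: 22+14+3+7+25 = 71
Fern-Vale-Larch-Dale-Oak-Fern: 22+11+7+10+35 = 85
Fern-Vale-Larch-Oak-Dale-Fern: 22+11+3+10+25 = 71
Fern-Dale-Vale-Oak-Larch-Fern: 25+15+14+3+32 = 89
Fern-Dale-Vale-Larch-Oak-Fern: 25+15+11+3+35 = 89
Fern-Dale-Oak-Vale-Larch-Fern: 25+10+14+11+32 = 92
Fern-Dale-Larch-Vale-Oak-Fern: 25+7+11+14+35 = 92
Fern-Oak-Vale-Dale-Larch-Fern: 35+14+15+7+32 = 103
Fern-Oak-Dale-Vale-Larch-Fern: 35+10+15+11+32 = 103
The minimum is 71.
One optimal route: Fern → Vale → Oak → Larch → Dale → Fern (or its reverse).

Minimum total distance: 71 miles.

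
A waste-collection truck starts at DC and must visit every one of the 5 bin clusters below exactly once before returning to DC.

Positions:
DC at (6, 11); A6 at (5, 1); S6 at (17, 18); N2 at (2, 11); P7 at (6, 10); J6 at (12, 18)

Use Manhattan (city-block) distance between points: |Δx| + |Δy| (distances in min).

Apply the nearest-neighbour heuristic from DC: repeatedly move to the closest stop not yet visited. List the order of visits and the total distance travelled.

DC → [P7:1 / N2:4 / A6:11 / J6:13 / S6:18] → P7 (1)
P7 → [N2:5 / A6:10 / J6:14 / S6:19] → N2 (5)
N2 → [A6:13 / J6:17 / S6:22] → A6 (13)
A6 → [J6:24 / S6:29] → J6 (24)
J6 → [S6:5] → S6 (5)
Return S6→DC: 18.
Total = 1 + 5 + 13 + 24 + 5 + 18 = 66.

Nearest-neighbour total = 66 min; route DC → P7 → N2 → A6 → J6 → S6 → DC.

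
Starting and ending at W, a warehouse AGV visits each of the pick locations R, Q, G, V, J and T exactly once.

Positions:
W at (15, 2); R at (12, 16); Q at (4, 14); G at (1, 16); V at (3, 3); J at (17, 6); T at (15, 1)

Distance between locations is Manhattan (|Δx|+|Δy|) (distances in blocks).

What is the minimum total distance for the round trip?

There are 360 distinct closed tours to check (reversals are equivalent).
W - R - Q - G - V - J - T - W: 17+10+5+15+17+7+1 = 72
W - R - Q - G - V - T - J - W: 17+10+5+15+14+7+6 = 74
W - R - Q - G - J - V - T - W: 17+10+5+26+17+14+1 = 90
W - R - Q - G - J - T - V - W: 17+10+5+26+7+14+13 = 92
W - R - Q - G - T - V - J - W: 17+10+5+29+14+17+6 = 98
W - R - Q - G - T - J - V - W: 17+10+5+29+7+17+13 = 98
W - R - Q - V - G - J - T - W: 17+10+12+15+26+7+1 = 88
W - R - Q - V - G - T - J - W: 17+10+12+15+29+7+6 = 96
… (352 more)
W - V - Q - G - R - J - T - W: 13+12+5+11+15+7+1 = 64  ← best
The minimum is 64.
One optimal route: W → V → Q → G → R → J → T → W (or its reverse).

Minimum total distance: 64 blocks.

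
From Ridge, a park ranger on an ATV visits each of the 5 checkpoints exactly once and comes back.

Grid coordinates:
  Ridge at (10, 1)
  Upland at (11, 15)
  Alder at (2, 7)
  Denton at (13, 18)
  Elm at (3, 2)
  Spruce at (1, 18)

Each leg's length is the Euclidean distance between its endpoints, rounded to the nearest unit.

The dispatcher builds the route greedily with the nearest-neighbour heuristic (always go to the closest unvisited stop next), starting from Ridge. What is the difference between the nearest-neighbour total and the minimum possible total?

1 longer than the optimal tour.

From Ridge: Elm=7, Alder=10, Upland=14, Denton=17, Spruce=19 → choose Elm (7).
From Elm: Alder=5, Upland=15, Spruce=16, Denton=19 → choose Alder (5).
From Alder: Spruce=11, Upland=12, Denton=16 → choose Spruce (11).
From Spruce: Upland=10, Denton=12 → choose Upland (10).
From Upland: Denton=4 → choose Denton (4).
NN route Ridge → Elm → Alder → Spruce → Upland → Denton → Ridge costs 54.
Optimal: Ridge → Upland → Denton → Spruce → Alder → Elm → Ridge costs 53 (by enumerating all 60 distinct tours).
Excess = 54 − 53 = 1.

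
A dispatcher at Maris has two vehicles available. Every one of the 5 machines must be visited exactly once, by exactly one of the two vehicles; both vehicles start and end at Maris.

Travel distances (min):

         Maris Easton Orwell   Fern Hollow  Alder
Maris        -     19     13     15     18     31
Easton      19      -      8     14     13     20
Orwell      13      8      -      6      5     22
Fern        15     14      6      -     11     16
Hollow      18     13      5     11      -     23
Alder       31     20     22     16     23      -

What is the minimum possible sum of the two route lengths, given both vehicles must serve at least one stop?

Minimum combined distance: 106 min.

Check every non-empty split of the stops between the two vehicles; for each half take its own optimal tour:
  {Easton} + {Orwell, Fern, Hollow, Alder}: 38 + 72 = 110
  {Orwell} + {Easton, Fern, Hollow, Alder}: 26 + 82 = 108
  {Easton, Orwell} + {Fern, Hollow, Alder}: 40 + 72 = 112
  {Fern} + {Easton, Orwell, Hollow, Alder}: 30 + 80 = 110
  {Easton, Fern} + {Orwell, Hollow, Alder}: 48 + 72 = 120
  {Orwell, Fern} + {Easton, Hollow, Alder}: 34 + 80 = 114
  … (15 splits in total)
  {Orwell, Hollow} + {Easton, Fern, Alder}: 36 + 70 = 106  ← best
Best: vehicle 1 Maris → Orwell → Hollow → Maris = 36; vehicle 2 Maris → Easton → Alder → Fern → Maris = 70; combined 106.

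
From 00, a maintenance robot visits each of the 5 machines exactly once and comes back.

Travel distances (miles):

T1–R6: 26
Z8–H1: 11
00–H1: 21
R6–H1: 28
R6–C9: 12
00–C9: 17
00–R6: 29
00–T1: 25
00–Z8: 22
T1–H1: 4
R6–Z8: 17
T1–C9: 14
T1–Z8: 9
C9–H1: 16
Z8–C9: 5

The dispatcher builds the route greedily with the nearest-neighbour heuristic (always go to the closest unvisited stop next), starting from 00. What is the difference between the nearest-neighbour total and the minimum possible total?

Excess over optimum: 12 miles.

From 00: C9=17, H1=21, Z8=22, T1=25, R6=29 → choose C9 (17).
From C9: Z8=5, R6=12, T1=14, H1=16 → choose Z8 (5).
From Z8: T1=9, H1=11, R6=17 → choose T1 (9).
From T1: H1=4, R6=26 → choose H1 (4).
From H1: R6=28 → choose R6 (28).
NN route 00 → C9 → Z8 → T1 → H1 → R6 → 00 costs 92.
Optimal: 00 → R6 → C9 → Z8 → T1 → H1 → 00 costs 80 (by enumerating all 60 distinct tours).
Excess = 92 − 80 = 12.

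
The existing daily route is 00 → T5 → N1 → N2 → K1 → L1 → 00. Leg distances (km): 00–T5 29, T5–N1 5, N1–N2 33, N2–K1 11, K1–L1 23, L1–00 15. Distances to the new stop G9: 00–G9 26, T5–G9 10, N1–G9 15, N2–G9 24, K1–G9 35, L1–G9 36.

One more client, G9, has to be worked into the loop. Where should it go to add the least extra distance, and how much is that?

+6 km — insert G9 between N1 and N2.

Insertion cost between consecutive stops i–j is d(i,G9) + d(G9,j) − d(i,j):
  between 00 and T5: 26 + 10 − 29 = 7
  between T5 and N1: 10 + 15 − 5 = 20
  between N1 and N2: 15 + 24 − 33 = 6
  between N2 and K1: 24 + 35 − 11 = 48
  between K1 and L1: 35 + 36 − 23 = 48
  between L1 and 00: 36 + 26 − 15 = 47
Cheapest insertion is between N1 and N2, adding 6.
New total = 116 + 6 = 122.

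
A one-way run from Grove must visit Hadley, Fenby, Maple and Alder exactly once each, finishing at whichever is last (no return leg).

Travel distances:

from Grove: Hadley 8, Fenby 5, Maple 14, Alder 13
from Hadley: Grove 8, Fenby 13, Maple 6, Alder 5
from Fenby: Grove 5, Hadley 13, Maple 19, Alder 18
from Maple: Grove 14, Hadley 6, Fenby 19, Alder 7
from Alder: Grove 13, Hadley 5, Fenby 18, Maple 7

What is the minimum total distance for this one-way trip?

Minimum one-way distance = 30.

There are 4! = 24 possible orderings.
Grove → Hadley → Fenby → Maple → Alder: 8+13+19+7 = 47
Grove → Hadley → Fenby → Alder → Maple: 8+13+18+7 = 46
Grove → Hadley → Maple → Fenby → Alder: 8+6+19+18 = 51
Grove → Hadley → Maple → Alder → Fenby: 8+6+7+18 = 39
Grove → Hadley → Alder → Fenby → Maple: 8+5+18+19 = 50
Grove → Hadley → Alder → Maple → Fenby: 8+5+7+19 = 39
Grove → Fenby → Hadley → Maple → Alder: 5+13+6+7 = 31
Grove → Fenby → Hadley → Alder → Maple: 5+13+5+7 = 30
Grove → Fenby → Maple → Hadley → Alder: 5+19+6+5 = 35
Grove → Fenby → Maple → Alder → Hadley: 5+19+7+5 = 36
Grove → Fenby → Alder → Hadley → Maple: 5+18+5+6 = 34
Grove → Fenby → Alder → Maple → Hadley: 5+18+7+6 = 36
Grove → Maple → Hadley → Fenby → Alder: 14+6+13+18 = 51
Grove → Maple → Hadley → Alder → Fenby: 14+6+5+18 = 43
… (10 more)
The minimum is 30.
One shortest path: Grove → Fenby → Hadley → Alder → Maple.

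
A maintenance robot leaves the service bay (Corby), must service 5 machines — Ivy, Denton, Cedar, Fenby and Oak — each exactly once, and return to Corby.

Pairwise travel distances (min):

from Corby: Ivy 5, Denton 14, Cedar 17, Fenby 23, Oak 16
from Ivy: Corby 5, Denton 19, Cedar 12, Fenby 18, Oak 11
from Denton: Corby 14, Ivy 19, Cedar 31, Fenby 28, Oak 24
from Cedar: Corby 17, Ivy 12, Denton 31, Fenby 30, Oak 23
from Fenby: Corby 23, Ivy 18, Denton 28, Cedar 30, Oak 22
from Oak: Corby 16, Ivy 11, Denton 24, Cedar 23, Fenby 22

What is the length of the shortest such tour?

Minimum total distance: 104 min.

There are 60 distinct closed tours to check (reversals are equivalent).
Corby - Ivy - Denton - Cedar - Fenby - Oak - Corby: 5+19+31+30+22+16 = 123
Corby - Ivy - Denton - Cedar - Oak - Fenby - Corby: 5+19+31+23+22+23 = 123
Corby - Ivy - Denton - Fenby - Cedar - Oak - Corby: 5+19+28+30+23+16 = 121
Corby - Ivy - Denton - Fenby - Oak - Cedar - Corby: 5+19+28+22+23+17 = 114
Corby - Ivy - Denton - Oak - Cedar - Fenby - Corby: 5+19+24+23+30+23 = 124
Corby - Ivy - Denton - Oak - Fenby - Cedar - Corby: 5+19+24+22+30+17 = 117
Corby - Ivy - Cedar - Denton - Fenby - Oak - Corby: 5+12+31+28+22+16 = 114
Corby - Ivy - Cedar - Denton - Oak - Fenby - Corby: 5+12+31+24+22+23 = 117
Corby - Ivy - Cedar - Fenby - Denton - Oak - Corby: 5+12+30+28+24+16 = 115
Corby - Ivy - Cedar - Fenby - Oak - Denton - Corby: 5+12+30+22+24+14 = 107
Corby - Ivy - Cedar - Oak - Denton - Fenby - Corby: 5+12+23+24+28+23 = 115
Corby - Ivy - Cedar - Oak - Fenby - Denton - Corby: 5+12+23+22+28+14 = 104
Corby - Ivy - Fenby - Denton - Cedar - Oak - Corby: 5+18+28+31+23+16 = 121
Corby - Ivy - Fenby - Denton - Oak - Cedar - Corby: 5+18+28+24+23+17 = 115
… (46 more)
The minimum is 104.
One optimal route: Corby → Ivy → Cedar → Oak → Fenby → Denton → Corby (or its reverse).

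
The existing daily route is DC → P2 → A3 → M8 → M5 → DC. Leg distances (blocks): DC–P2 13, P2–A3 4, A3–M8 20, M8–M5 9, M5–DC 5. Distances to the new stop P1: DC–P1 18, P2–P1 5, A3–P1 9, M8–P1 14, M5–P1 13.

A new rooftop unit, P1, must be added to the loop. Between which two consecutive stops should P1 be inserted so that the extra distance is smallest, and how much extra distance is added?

+3 blocks — insert P1 between A3 and M8.

Insertion cost between consecutive stops i–j is d(i,P1) + d(P1,j) − d(i,j):
  between DC and P2: 18 + 5 − 13 = 10
  between P2 and A3: 5 + 9 − 4 = 10
  between A3 and M8: 9 + 14 − 20 = 3
  between M8 and M5: 14 + 13 − 9 = 18
  between M5 and DC: 13 + 18 − 5 = 26
Cheapest insertion is between A3 and M8, adding 3.
New total = 51 + 3 = 54.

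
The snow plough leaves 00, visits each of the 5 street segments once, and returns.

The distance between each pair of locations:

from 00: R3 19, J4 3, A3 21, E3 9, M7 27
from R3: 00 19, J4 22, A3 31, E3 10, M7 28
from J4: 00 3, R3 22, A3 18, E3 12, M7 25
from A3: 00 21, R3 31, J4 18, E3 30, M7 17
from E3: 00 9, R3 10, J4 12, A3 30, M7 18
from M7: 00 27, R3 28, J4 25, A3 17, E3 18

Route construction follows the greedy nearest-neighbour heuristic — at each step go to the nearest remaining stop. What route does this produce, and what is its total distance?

Nearest-neighbour total = 91; route 00 → J4 → E3 → R3 → M7 → A3 → 00.

At 00 the remaining stops are J4 3, E3 9, R3 19, A3 21, M7 27; go to J4.
At J4 the remaining stops are E3 12, A3 18, R3 22, M7 25; go to E3.
At E3 the remaining stops are R3 10, M7 18, A3 30; go to R3.
At R3 the remaining stops are M7 28, A3 31; go to M7.
At M7 the remaining stops are A3 17; go to A3.
Return A3→00: 21.
Total = 3 + 12 + 10 + 28 + 17 + 21 = 91.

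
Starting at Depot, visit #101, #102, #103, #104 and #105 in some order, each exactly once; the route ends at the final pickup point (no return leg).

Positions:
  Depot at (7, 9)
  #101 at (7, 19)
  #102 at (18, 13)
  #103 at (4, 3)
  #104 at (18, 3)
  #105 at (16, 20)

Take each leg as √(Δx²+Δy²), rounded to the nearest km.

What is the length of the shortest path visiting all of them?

There are 5! = 120 possible orderings.
Depot→#101→#102→#103→#104→#105: 10+13+17+14+17 = 71
Depot→#101→#102→#103→#105→#104: 10+13+17+21+17 = 78
Depot→#101→#102→#104→#103→#105: 10+13+10+14+21 = 68
Depot→#101→#102→#104→#105→#103: 10+13+10+17+21 = 71
Depot→#101→#102→#105→#103→#104: 10+13+7+21+14 = 65
Depot→#101→#102→#105→#104→#103: 10+13+7+17+14 = 61
Depot→#101→#103→#102→#104→#105: 10+16+17+10+17 = 70
Depot→#101→#103→#102→#105→#104: 10+16+17+7+17 = 67
Depot→#101→#103→#104→#102→#105: 10+16+14+10+7 = 57
Depot→#101→#103→#104→#105→#102: 10+16+14+17+7 = 64
Depot→#101→#103→#105→#102→#104: 10+16+21+7+10 = 64
Depot→#101→#103→#105→#104→#102: 10+16+21+17+10 = 74
Depot→#101→#104→#102→#103→#105: 10+19+10+17+21 = 77
Depot→#101→#104→#102→#105→#103: 10+19+10+7+21 = 67
… (106 more)
Depot→#103→#104→#102→#105→#101: 7+14+10+7+9 = 47  ← best
The minimum is 47.
One shortest path: Depot → #103 → #104 → #102 → #105 → #101.

47 km — the minimum one-way total.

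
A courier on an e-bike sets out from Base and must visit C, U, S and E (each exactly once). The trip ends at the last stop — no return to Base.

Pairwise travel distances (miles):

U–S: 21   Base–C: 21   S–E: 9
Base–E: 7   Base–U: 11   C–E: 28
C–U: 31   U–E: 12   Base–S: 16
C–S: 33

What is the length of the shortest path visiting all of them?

There are 4! = 24 possible orderings.
Base → C → U → S → E: 21+31+21+9 = 82
Base → C → U → E → S: 21+31+12+9 = 73
Base → C → S → U → E: 21+33+21+12 = 87
Base → C → S → E → U: 21+33+9+12 = 75
Base → C → E → U → S: 21+28+12+21 = 82
Base → C → E → S → U: 21+28+9+21 = 79
Base → U → C → S → E: 11+31+33+9 = 84
Base → U → C → E → S: 11+31+28+9 = 79
Base → U → S → C → E: 11+21+33+28 = 93
Base → U → S → E → C: 11+21+9+28 = 69
Base → U → E → C → S: 11+12+28+33 = 84
Base → U → E → S → C: 11+12+9+33 = 65
Base → S → C → U → E: 16+33+31+12 = 92
Base → S → C → E → U: 16+33+28+12 = 89
… (10 more)
The minimum is 65.
One shortest path: Base → U → E → S → C.

Minimum one-way distance = 65 miles.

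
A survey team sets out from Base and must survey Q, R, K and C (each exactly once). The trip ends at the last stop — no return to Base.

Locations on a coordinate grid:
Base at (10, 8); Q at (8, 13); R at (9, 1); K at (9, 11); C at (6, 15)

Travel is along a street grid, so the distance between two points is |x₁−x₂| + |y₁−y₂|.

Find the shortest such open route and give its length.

25 — the minimum one-way total.

There are 4! = 24 possible orderings.
Base → Q → R → K → C: 7+13+10+7 = 37
Base → Q → R → C → K: 7+13+17+7 = 44
Base → Q → K → R → C: 7+3+10+17 = 37
Base → Q → K → C → R: 7+3+7+17 = 34
Base → Q → C → R → K: 7+4+17+10 = 38
Base → Q → C → K → R: 7+4+7+10 = 28
Base → R → Q → K → C: 8+13+3+7 = 31
Base → R → Q → C → K: 8+13+4+7 = 32
Base → R → K → Q → C: 8+10+3+4 = 25
Base → R → K → C → Q: 8+10+7+4 = 29
Base → R → C → Q → K: 8+17+4+3 = 32
Base → R → C → K → Q: 8+17+7+3 = 35
Base → K → Q → R → C: 4+3+13+17 = 37
Base → K → Q → C → R: 4+3+4+17 = 28
… (10 more)
The minimum is 25.
One shortest path: Base → R → K → Q → C.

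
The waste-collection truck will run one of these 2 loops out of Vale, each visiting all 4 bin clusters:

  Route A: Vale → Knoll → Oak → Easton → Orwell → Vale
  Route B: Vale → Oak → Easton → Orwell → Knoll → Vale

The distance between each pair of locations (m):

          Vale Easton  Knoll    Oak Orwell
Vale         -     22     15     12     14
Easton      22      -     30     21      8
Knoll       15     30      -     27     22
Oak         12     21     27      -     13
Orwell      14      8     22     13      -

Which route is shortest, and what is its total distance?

Route A: 15 + 27 + 21 + 8 + 14 = 85
Route B: 12 + 21 + 8 + 22 + 15 = 78

Shortest is Route B, total 78 m.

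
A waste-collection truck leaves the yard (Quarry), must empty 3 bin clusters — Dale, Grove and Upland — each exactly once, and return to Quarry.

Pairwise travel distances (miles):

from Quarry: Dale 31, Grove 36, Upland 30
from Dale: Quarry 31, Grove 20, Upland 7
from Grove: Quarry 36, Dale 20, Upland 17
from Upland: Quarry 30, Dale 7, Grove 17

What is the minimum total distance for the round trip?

Quarry-Dale-Grove-Upland-Quarry: 31+20+17+30 = 98
Quarry-Dale-Upland-Grove-Quarry: 31+7+17+36 = 91
Quarry-Grove-Dale-Upland-Quarry: 36+20+7+30 = 93
The minimum is 91.
One optimal route: Quarry → Dale → Upland → Grove → Quarry (or its reverse).

Shortest round trip = 91 miles.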